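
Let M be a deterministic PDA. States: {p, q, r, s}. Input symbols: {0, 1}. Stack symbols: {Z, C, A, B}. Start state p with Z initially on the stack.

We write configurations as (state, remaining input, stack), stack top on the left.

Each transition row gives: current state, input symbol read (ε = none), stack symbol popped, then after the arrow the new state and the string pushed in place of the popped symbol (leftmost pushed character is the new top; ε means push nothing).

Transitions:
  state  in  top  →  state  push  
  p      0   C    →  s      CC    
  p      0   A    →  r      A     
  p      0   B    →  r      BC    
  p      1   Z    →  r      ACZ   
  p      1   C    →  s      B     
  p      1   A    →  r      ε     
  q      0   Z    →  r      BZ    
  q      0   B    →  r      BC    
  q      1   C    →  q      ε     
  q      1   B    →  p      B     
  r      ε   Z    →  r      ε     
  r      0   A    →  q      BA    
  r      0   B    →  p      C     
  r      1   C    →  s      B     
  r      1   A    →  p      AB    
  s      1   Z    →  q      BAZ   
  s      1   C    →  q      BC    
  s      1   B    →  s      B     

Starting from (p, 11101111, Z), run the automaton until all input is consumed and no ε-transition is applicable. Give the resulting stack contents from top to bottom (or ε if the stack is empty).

BCZ

(p, 11101111, Z)
  read 1, top Z: go to r, push ACZ → (r, 1101111, ACZ)
  read 1, top A: go to p, push AB → (p, 101111, ABCZ)
  read 1, top A: go to r, push ε → (r, 01111, BCZ)
  read 0, top B: go to p, push C → (p, 1111, CCZ)
  read 1, top C: go to s, push B → (s, 111, BCZ)
  read 1, top B: go to s, push B → (s, 11, BCZ)
  read 1, top B: go to s, push B → (s, 1, BCZ)
  read 1, top B: go to s, push B → (s, ε, BCZ)
All input consumed in state s with stack BCZ.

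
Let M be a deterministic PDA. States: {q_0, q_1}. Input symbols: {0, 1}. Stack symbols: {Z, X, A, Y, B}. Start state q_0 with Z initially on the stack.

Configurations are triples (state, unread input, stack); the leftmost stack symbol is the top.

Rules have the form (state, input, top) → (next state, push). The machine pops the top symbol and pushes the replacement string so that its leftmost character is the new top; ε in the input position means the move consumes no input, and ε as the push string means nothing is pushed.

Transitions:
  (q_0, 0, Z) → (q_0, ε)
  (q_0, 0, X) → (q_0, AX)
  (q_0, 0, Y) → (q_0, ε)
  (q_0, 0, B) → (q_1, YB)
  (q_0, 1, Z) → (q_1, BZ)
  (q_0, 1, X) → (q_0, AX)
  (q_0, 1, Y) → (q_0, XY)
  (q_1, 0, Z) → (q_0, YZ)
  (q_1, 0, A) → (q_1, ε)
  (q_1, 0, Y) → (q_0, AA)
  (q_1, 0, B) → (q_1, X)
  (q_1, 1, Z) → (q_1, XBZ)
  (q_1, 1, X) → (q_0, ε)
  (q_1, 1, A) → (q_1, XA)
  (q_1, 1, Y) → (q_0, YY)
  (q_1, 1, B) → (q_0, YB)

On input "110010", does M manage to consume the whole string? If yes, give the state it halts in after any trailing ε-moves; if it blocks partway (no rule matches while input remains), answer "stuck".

(q_0, 110010, Z) ⊢ (q_1, 10010, BZ) ⊢ (q_0, 0010, YBZ) ⊢ (q_0, 010, BZ) ⊢ (q_1, 10, YBZ) ⊢ (q_0, 0, YYBZ) ⊢ (q_0, ε, YBZ)
All input consumed; M is in state q_0.

q_0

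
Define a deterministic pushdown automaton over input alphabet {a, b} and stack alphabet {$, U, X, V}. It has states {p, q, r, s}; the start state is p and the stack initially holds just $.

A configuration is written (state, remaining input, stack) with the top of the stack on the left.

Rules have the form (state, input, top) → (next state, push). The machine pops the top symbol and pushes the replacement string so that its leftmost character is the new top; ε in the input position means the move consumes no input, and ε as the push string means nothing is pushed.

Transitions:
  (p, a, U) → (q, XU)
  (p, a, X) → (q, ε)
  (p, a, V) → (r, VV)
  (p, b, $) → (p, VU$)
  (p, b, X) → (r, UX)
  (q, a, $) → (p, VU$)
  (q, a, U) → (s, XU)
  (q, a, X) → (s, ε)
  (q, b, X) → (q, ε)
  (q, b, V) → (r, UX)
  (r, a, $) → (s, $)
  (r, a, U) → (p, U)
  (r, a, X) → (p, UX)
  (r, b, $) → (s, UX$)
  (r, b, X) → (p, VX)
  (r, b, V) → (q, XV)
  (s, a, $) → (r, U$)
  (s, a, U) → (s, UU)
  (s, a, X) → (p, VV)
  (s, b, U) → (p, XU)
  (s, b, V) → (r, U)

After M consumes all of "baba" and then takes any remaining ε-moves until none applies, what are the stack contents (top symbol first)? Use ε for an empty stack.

(p, baba, $) ⊢ (p, aba, VU$) ⊢ (r, ba, VVU$) ⊢ (q, a, XVVU$) ⊢ (s, ε, VVU$)
All input consumed in state s with stack VVU$.

VVU$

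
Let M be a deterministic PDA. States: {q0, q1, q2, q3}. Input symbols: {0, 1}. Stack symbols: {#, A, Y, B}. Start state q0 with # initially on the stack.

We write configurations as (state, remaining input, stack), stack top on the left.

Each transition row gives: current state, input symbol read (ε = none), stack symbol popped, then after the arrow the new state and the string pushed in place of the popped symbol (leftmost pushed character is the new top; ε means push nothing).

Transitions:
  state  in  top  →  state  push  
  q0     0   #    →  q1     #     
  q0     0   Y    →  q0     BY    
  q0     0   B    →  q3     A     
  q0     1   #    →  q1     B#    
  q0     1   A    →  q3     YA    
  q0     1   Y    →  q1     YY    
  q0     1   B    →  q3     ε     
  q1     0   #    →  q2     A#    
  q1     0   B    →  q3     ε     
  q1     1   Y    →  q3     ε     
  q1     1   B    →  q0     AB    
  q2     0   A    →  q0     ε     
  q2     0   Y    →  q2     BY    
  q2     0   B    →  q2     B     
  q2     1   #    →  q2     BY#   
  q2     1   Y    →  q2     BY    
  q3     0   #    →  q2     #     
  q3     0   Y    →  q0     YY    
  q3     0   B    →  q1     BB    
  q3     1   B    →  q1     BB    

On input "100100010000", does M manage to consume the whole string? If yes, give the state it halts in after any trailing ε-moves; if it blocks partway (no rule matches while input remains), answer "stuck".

(q0, 100100010000, #)
  read 1, top #: go to q1, push B# → (q1, 00100010000, B#)
  read 0, top B: go to q3, push ε → (q3, 0100010000, #)
  read 0, top #: go to q2, push # → (q2, 100010000, #)
  read 1, top #: go to q2, push BY# → (q2, 00010000, BY#)
  read 0, top B: go to q2, push B → (q2, 0010000, BY#)
  read 0, top B: go to q2, push B → (q2, 010000, BY#)
  read 0, top B: go to q2, push B → (q2, 10000, BY#)
No transition for (q2, 1, top B); M blocks with input 10000 remaining.

stuck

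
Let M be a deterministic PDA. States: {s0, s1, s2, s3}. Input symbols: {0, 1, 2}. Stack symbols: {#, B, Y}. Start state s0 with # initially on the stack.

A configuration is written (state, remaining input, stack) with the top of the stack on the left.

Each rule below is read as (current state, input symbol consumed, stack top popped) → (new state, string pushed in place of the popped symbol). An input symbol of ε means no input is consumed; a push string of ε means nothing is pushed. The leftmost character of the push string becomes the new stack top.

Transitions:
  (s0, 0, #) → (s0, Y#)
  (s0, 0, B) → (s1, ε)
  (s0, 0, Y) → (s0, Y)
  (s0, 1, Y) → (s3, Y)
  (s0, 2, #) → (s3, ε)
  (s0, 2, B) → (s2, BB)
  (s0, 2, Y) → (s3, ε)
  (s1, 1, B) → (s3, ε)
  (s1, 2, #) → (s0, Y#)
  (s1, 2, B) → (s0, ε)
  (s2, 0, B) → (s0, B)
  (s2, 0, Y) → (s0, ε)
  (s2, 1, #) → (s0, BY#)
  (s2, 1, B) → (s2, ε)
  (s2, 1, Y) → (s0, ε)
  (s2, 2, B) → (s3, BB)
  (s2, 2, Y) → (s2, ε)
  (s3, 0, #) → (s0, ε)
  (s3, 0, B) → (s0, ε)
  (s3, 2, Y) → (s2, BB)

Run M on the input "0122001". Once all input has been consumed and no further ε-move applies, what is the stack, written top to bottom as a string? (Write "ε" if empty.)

#

(s0, 0122001, #)
  read 0, top #: go to s0, push Y# → (s0, 122001, Y#)
  read 1, top Y: go to s3, push Y → (s3, 22001, Y#)
  read 2, top Y: go to s2, push BB → (s2, 2001, BB#)
  read 2, top B: go to s3, push BB → (s3, 001, BBB#)
  read 0, top B: go to s0, push ε → (s0, 01, BB#)
  read 0, top B: go to s1, push ε → (s1, 1, B#)
  read 1, top B: go to s3, push ε → (s3, ε, #)
All input consumed in state s3 with stack #.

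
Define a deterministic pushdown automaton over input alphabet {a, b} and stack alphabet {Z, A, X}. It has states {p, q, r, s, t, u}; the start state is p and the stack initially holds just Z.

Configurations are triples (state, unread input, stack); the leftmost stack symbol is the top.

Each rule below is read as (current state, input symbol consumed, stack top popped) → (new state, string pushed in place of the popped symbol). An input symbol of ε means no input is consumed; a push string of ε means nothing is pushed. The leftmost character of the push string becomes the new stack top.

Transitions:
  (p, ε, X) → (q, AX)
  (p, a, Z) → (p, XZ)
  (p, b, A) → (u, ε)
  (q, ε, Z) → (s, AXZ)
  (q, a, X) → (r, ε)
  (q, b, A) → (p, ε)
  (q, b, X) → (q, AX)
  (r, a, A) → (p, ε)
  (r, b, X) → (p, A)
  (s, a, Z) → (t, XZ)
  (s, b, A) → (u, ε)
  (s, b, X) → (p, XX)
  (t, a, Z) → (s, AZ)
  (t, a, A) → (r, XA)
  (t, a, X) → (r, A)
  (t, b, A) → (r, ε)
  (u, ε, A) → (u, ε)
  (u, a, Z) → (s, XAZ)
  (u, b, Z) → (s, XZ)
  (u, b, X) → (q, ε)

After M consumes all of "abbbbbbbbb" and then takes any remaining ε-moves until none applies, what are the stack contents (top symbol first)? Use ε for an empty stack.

(p, abbbbbbbbb, Z) ⊢ (p, bbbbbbbbb, XZ) ⊢ (q, bbbbbbbbb, AXZ) ⊢ (p, bbbbbbbb, XZ) ⊢ (q, bbbbbbbb, AXZ) ⊢ (p, bbbbbbb, XZ) ⊢ (q, bbbbbbb, AXZ) ⊢ (p, bbbbbb, XZ) ⊢ (q, bbbbbb, AXZ) ⊢ (p, bbbbb, XZ) ⊢ (q, bbbbb, AXZ) ⊢ (p, bbbb, XZ) ⊢ (q, bbbb, AXZ) ⊢ (p, bbb, XZ) ⊢ (q, bbb, AXZ) ⊢ (p, bb, XZ) ⊢ (q, bb, AXZ) ⊢ (p, b, XZ) ⊢ (q, b, AXZ) ⊢ (p, ε, XZ) ⊢ (q, ε, AXZ)
All input consumed in state q with stack AXZ.

AXZ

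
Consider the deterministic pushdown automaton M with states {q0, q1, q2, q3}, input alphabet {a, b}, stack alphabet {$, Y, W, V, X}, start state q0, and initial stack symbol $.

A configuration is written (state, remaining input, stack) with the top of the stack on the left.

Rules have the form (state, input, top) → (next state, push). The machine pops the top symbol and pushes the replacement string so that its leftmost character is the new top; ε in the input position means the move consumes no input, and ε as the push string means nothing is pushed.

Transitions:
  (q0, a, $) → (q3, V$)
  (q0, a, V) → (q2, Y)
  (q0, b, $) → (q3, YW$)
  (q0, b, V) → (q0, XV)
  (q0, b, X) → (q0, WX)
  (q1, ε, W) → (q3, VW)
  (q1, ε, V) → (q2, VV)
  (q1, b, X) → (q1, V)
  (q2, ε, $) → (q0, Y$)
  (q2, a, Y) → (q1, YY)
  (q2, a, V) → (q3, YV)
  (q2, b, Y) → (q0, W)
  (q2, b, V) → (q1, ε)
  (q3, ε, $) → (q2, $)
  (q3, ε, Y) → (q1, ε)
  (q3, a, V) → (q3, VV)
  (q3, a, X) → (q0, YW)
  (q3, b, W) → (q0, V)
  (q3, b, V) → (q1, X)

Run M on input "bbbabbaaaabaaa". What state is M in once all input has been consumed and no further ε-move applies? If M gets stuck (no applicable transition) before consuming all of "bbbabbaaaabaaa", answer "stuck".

q2

(q0, bbbabbaaaabaaa, $) ⊢ (q3, bbabbaaaabaaa, YW$) ⊢ (q1, bbabbaaaabaaa, W$) ⊢ (q3, bbabbaaaabaaa, VW$) ⊢ (q1, babbaaaabaaa, XW$) ⊢ (q1, abbaaaabaaa, VW$) ⊢ (q2, abbaaaabaaa, VVW$) ⊢ (q3, bbaaaabaaa, YVVW$) ⊢ (q1, bbaaaabaaa, VVW$) ⊢ (q2, bbaaaabaaa, VVVW$) ⊢ (q1, baaaabaaa, VVW$) ⊢ (q2, baaaabaaa, VVVW$) ⊢ (q1, aaaabaaa, VVW$) ⊢ (q2, aaaabaaa, VVVW$) ⊢ (q3, aaabaaa, YVVVW$) ⊢ (q1, aaabaaa, VVVW$) ⊢ (q2, aaabaaa, VVVVW$) ⊢ (q3, aabaaa, YVVVVW$) ⊢ (q1, aabaaa, VVVVW$) ⊢ (q2, aabaaa, VVVVVW$) ⊢ (q3, abaaa, YVVVVVW$) ⊢ (q1, abaaa, VVVVVW$) ⊢ (q2, abaaa, VVVVVVW$) ⊢ (q3, baaa, YVVVVVVW$) ⊢ (q1, baaa, VVVVVVW$) ⊢ (q2, baaa, VVVVVVVW$) ⊢ (q1, aaa, VVVVVVW$) ⊢ (q2, aaa, VVVVVVVW$) ⊢ (q3, aa, YVVVVVVVW$) ⊢ (q1, aa, VVVVVVVW$) ⊢ (q2, aa, VVVVVVVVW$) ⊢ (q3, a, YVVVVVVVVW$) ⊢ (q1, a, VVVVVVVVW$) ⊢ (q2, a, VVVVVVVVVW$) ⊢ (q3, ε, YVVVVVVVVVW$) ⊢ (q1, ε, VVVVVVVVVW$) ⊢ (q2, ε, VVVVVVVVVVW$)
All input consumed; M is in state q2.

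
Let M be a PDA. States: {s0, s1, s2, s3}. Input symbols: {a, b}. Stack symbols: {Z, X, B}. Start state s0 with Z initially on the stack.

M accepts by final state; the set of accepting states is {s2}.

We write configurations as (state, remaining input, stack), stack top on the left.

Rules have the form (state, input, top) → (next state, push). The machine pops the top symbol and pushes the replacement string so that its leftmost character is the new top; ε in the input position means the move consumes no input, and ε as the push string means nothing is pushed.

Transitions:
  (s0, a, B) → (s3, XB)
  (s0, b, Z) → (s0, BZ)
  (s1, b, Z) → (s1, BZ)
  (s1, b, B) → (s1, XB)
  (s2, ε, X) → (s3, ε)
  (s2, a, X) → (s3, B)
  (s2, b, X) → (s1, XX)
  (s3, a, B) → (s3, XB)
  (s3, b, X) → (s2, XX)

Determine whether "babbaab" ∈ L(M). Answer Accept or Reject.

Accept

One accepting computation: (s0, babbaab, Z) ⊢ (s0, abbaab, BZ) ⊢ (s3, bbaab, XBZ) ⊢ (s2, baab, XXBZ) ⊢ (s3, baab, XBZ) ⊢ (s2, aab, XXBZ) ⊢ (s3, ab, BXBZ) ⊢ (s3, b, XBXBZ) ⊢ (s2, ε, XXBXBZ)
All input consumed and state s2 ∈ F.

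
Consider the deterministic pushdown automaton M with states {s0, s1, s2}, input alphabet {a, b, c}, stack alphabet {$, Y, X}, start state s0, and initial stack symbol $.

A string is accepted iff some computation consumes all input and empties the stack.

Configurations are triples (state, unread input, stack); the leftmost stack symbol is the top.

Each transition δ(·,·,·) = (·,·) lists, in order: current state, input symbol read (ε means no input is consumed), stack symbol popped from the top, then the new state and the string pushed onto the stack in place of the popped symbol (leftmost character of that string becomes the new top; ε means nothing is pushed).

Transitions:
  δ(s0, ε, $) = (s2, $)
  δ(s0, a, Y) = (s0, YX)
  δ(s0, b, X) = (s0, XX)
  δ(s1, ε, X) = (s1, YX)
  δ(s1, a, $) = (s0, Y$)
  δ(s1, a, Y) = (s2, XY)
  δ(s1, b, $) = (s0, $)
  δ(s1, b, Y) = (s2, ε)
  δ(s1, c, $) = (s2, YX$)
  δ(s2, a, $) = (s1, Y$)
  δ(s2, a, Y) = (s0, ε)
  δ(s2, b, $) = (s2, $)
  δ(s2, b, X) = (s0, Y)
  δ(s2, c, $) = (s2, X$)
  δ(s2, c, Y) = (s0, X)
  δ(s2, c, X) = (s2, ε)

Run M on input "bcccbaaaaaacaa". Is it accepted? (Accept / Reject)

(s0, bcccbaaaaaacaa, $)
  ε-move, top $: go to s2, push $ → (s2, bcccbaaaaaacaa, $)
  read b, top $: go to s2, push $ → (s2, cccbaaaaaacaa, $)
  read c, top $: go to s2, push X$ → (s2, ccbaaaaaacaa, X$)
  read c, top X: go to s2, push ε → (s2, cbaaaaaacaa, $)
  read c, top $: go to s2, push X$ → (s2, baaaaaacaa, X$)
  read b, top X: go to s0, push Y → (s0, aaaaaacaa, Y$)
  read a, top Y: go to s0, push YX → (s0, aaaaacaa, YX$)
  read a, top Y: go to s0, push YX → (s0, aaaacaa, YXX$)
  read a, top Y: go to s0, push YX → (s0, aaacaa, YXXX$)
  read a, top Y: go to s0, push YX → (s0, aacaa, YXXXX$)
  read a, top Y: go to s0, push YX → (s0, acaa, YXXXXX$)
  read a, top Y: go to s0, push YX → (s0, caa, YXXXXXX$)
No transition applies at (s0, caa, YXXXXXX$); input not fully consumed.

Reject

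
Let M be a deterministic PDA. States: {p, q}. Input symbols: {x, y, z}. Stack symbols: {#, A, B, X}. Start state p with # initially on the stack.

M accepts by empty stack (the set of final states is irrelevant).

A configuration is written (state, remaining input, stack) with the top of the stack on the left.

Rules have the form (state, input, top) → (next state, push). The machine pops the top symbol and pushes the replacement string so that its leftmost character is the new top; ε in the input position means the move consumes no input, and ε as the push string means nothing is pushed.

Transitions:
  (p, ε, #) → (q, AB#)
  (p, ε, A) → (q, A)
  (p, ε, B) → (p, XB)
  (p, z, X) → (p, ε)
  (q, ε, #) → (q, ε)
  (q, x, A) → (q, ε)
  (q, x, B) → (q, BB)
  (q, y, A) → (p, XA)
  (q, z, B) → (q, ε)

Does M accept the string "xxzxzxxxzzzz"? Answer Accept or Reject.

(p, xxzxzxxxzzzz, #) ⊢ (q, xxzxzxxxzzzz, AB#) ⊢ (q, xzxzxxxzzzz, B#) ⊢ (q, zxzxxxzzzz, BB#) ⊢ (q, xzxxxzzzz, B#) ⊢ (q, zxxxzzzz, BB#) ⊢ (q, xxxzzzz, B#) ⊢ (q, xxzzzz, BB#) ⊢ (q, xzzzz, BBB#) ⊢ (q, zzzz, BBBB#) ⊢ (q, zzz, BBB#) ⊢ (q, zz, BB#) ⊢ (q, z, B#) ⊢ (q, ε, #) ⊢ (q, ε, ε)
All input consumed and the stack is empty.

Accept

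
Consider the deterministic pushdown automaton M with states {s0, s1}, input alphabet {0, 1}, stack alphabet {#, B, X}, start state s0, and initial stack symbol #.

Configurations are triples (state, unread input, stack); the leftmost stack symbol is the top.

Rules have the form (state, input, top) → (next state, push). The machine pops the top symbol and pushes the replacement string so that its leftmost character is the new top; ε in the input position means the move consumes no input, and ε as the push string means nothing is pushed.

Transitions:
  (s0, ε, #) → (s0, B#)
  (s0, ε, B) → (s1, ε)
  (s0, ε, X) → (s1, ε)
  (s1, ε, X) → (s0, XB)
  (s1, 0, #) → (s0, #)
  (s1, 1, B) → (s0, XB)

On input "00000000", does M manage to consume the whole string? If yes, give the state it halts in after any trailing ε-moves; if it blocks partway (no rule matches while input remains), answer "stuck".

s1

(s0, 00000000, #) ⊢ (s0, 00000000, B#) ⊢ (s1, 00000000, #) ⊢ (s0, 0000000, #) ⊢ (s0, 0000000, B#) ⊢ (s1, 0000000, #) ⊢ (s0, 000000, #) ⊢ (s0, 000000, B#) ⊢ (s1, 000000, #) ⊢ (s0, 00000, #) ⊢ (s0, 00000, B#) ⊢ (s1, 00000, #) ⊢ (s0, 0000, #) ⊢ (s0, 0000, B#) ⊢ (s1, 0000, #) ⊢ (s0, 000, #) ⊢ (s0, 000, B#) ⊢ (s1, 000, #) ⊢ (s0, 00, #) ⊢ (s0, 00, B#) ⊢ (s1, 00, #) ⊢ (s0, 0, #) ⊢ (s0, 0, B#) ⊢ (s1, 0, #) ⊢ (s0, ε, #) ⊢ (s0, ε, B#) ⊢ (s1, ε, #)
All input consumed; M is in state s1.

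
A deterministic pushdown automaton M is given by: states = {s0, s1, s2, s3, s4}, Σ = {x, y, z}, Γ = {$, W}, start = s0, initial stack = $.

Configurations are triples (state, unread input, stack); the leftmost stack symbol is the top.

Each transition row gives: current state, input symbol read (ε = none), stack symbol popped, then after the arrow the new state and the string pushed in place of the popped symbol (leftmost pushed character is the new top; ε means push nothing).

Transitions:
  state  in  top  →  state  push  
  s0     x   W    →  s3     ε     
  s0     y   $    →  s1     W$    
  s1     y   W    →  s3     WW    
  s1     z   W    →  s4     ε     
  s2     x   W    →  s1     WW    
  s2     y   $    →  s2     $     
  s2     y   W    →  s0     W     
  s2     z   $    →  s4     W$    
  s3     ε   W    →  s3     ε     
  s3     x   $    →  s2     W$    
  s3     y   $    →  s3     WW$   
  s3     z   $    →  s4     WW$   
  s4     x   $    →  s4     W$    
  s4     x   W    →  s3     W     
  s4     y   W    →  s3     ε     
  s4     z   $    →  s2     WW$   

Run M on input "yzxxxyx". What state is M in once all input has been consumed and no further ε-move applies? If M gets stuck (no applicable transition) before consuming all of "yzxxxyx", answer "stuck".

(s0, yzxxxyx, $)
  read y, top $: go to s1, push W$ → (s1, zxxxyx, W$)
  read z, top W: go to s4, push ε → (s4, xxxyx, $)
  read x, top $: go to s4, push W$ → (s4, xxyx, W$)
  read x, top W: go to s3, push W → (s3, xyx, W$)
  ε-move, top W: go to s3, push ε → (s3, xyx, $)
  read x, top $: go to s2, push W$ → (s2, yx, W$)
  read y, top W: go to s0, push W → (s0, x, W$)
  read x, top W: go to s3, push ε → (s3, ε, $)
All input consumed; M is in state s3.

s3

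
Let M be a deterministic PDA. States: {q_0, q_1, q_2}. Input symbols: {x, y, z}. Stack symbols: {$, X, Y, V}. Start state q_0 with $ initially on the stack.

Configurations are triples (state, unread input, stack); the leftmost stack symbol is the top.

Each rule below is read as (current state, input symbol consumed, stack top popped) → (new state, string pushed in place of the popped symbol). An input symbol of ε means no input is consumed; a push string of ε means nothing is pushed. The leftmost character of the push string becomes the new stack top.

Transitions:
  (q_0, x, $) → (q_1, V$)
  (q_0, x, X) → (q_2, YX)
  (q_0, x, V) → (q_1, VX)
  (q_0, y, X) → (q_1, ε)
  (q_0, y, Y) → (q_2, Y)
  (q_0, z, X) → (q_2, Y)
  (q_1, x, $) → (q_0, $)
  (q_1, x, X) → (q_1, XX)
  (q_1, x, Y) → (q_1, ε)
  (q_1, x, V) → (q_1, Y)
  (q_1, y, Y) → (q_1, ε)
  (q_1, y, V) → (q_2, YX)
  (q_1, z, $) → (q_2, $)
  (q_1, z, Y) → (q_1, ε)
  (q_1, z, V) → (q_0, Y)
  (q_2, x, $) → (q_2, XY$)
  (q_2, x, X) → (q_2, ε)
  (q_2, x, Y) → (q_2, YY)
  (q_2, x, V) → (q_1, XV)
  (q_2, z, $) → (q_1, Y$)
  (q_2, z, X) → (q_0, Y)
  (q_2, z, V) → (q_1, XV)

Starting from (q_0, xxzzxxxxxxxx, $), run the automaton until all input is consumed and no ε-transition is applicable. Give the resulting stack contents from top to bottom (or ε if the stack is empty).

YYYYYYY$

(q_0, xxzzxxxxxxxx, $) ⊢ (q_1, xzzxxxxxxxx, V$) ⊢ (q_1, zzxxxxxxxx, Y$) ⊢ (q_1, zxxxxxxxx, $) ⊢ (q_2, xxxxxxxx, $) ⊢ (q_2, xxxxxxx, XY$) ⊢ (q_2, xxxxxx, Y$) ⊢ (q_2, xxxxx, YY$) ⊢ (q_2, xxxx, YYY$) ⊢ (q_2, xxx, YYYY$) ⊢ (q_2, xx, YYYYY$) ⊢ (q_2, x, YYYYYY$) ⊢ (q_2, ε, YYYYYYY$)
All input consumed in state q_2 with stack YYYYYYY$.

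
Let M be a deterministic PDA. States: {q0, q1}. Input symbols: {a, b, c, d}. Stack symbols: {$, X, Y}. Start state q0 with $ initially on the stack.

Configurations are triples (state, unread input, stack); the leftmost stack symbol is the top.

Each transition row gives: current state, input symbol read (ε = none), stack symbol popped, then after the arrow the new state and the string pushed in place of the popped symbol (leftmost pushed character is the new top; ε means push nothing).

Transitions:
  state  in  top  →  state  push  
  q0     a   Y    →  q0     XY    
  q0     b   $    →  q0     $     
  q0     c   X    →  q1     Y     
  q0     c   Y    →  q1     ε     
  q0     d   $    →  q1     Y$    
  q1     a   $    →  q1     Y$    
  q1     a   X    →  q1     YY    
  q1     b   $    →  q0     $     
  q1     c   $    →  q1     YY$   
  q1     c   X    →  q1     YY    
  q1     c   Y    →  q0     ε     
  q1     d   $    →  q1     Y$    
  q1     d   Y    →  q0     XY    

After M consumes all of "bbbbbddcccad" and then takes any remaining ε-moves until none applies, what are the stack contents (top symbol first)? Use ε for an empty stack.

(q0, bbbbbddcccad, $)
  read b, top $: go to q0, push $ → (q0, bbbbddcccad, $)
  read b, top $: go to q0, push $ → (q0, bbbddcccad, $)
  read b, top $: go to q0, push $ → (q0, bbddcccad, $)
  read b, top $: go to q0, push $ → (q0, bddcccad, $)
  read b, top $: go to q0, push $ → (q0, ddcccad, $)
  read d, top $: go to q1, push Y$ → (q1, dcccad, Y$)
  read d, top Y: go to q0, push XY → (q0, cccad, XY$)
  read c, top X: go to q1, push Y → (q1, ccad, YY$)
  read c, top Y: go to q0, push ε → (q0, cad, Y$)
  read c, top Y: go to q1, push ε → (q1, ad, $)
  read a, top $: go to q1, push Y$ → (q1, d, Y$)
  read d, top Y: go to q0, push XY → (q0, ε, XY$)
All input consumed in state q0 with stack XY$.

XY$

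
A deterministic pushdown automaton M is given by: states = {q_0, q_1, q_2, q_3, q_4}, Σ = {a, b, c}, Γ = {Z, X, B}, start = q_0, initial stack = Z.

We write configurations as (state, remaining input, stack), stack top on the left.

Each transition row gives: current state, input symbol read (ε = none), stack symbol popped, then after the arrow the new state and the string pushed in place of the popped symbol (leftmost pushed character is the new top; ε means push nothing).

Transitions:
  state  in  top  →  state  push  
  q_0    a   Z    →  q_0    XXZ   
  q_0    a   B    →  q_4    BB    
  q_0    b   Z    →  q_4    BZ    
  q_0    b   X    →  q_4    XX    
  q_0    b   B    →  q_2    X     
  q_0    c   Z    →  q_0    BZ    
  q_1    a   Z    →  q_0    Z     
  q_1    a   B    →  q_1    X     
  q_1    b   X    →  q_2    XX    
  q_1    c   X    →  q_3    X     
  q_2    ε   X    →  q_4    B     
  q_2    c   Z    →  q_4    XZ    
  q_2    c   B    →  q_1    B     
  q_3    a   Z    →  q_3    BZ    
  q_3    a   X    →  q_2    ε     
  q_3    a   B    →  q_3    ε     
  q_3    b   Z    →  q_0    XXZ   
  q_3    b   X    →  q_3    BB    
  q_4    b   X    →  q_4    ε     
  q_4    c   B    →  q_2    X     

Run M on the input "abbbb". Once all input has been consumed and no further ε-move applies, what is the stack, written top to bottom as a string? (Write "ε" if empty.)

Z

(q_0, abbbb, Z)
  read a, top Z: go to q_0, push XXZ → (q_0, bbbb, XXZ)
  read b, top X: go to q_4, push XX → (q_4, bbb, XXXZ)
  read b, top X: go to q_4, push ε → (q_4, bb, XXZ)
  read b, top X: go to q_4, push ε → (q_4, b, XZ)
  read b, top X: go to q_4, push ε → (q_4, ε, Z)
All input consumed in state q_4 with stack Z.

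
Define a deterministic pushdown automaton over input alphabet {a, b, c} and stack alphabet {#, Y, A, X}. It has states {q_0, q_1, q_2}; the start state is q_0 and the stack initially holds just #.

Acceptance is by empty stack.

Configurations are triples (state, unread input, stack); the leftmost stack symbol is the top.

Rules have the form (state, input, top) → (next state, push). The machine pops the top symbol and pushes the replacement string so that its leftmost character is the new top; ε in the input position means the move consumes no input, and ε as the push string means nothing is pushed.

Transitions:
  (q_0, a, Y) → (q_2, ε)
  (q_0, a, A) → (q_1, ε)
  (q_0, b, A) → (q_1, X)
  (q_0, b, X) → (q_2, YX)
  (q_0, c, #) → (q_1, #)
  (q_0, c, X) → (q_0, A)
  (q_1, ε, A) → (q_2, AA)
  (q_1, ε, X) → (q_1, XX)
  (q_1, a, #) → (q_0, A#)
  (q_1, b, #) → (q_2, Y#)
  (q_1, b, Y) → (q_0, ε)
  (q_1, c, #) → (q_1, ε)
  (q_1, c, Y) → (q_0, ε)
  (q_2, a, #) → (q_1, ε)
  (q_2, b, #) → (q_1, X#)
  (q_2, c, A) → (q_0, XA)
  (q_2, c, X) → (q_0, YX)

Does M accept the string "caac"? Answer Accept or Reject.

Accept

(q_0, caac, #)
  read c, top #: go to q_1, push # → (q_1, aac, #)
  read a, top #: go to q_0, push A# → (q_0, ac, A#)
  read a, top A: go to q_1, push ε → (q_1, c, #)
  read c, top #: go to q_1, push ε → (q_1, ε, ε)
All input consumed and the stack is empty.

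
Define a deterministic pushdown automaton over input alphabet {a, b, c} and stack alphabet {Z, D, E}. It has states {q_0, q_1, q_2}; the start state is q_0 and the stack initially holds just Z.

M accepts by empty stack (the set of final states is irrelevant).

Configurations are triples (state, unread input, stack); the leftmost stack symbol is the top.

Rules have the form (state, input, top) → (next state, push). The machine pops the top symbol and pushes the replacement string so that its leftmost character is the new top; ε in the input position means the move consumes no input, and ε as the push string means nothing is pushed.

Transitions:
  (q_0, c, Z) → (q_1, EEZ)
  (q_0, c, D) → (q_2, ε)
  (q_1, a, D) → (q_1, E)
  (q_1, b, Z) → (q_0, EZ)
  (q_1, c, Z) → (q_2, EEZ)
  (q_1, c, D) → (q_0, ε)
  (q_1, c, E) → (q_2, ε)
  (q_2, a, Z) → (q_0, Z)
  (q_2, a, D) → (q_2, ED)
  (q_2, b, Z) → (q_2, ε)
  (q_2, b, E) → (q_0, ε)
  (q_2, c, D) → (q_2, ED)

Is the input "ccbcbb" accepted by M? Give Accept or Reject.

Reject

(q_0, ccbcbb, Z)
  read c, top Z: go to q_1, push EEZ → (q_1, cbcbb, EEZ)
  read c, top E: go to q_2, push ε → (q_2, bcbb, EZ)
  read b, top E: go to q_0, push ε → (q_0, cbb, Z)
  read c, top Z: go to q_1, push EEZ → (q_1, bb, EEZ)
No transition applies at (q_1, bb, EEZ); input not fully consumed.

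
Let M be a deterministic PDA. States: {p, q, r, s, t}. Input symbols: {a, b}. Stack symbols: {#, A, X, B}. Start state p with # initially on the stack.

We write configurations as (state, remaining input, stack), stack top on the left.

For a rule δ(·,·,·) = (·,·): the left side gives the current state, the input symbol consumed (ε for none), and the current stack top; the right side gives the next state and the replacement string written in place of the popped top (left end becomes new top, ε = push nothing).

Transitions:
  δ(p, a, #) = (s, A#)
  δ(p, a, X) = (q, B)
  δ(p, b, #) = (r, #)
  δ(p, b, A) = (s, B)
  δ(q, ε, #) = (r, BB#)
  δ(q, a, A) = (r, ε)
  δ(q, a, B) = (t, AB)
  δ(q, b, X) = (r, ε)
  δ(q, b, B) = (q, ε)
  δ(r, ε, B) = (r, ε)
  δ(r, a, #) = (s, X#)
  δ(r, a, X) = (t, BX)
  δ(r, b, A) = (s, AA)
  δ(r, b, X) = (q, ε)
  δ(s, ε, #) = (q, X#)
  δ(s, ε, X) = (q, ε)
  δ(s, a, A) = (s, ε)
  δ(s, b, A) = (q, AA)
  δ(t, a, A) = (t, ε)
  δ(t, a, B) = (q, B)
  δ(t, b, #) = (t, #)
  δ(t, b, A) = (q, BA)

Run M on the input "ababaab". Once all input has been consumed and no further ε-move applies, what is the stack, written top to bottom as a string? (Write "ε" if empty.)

(p, ababaab, #)
  read a, top #: go to s, push A# → (s, babaab, A#)
  read b, top A: go to q, push AA → (q, abaab, AA#)
  read a, top A: go to r, push ε → (r, baab, A#)
  read b, top A: go to s, push AA → (s, aab, AA#)
  read a, top A: go to s, push ε → (s, ab, A#)
  read a, top A: go to s, push ε → (s, b, #)
  ε-move, top #: go to q, push X# → (q, b, X#)
  read b, top X: go to r, push ε → (r, ε, #)
All input consumed in state r with stack #.

#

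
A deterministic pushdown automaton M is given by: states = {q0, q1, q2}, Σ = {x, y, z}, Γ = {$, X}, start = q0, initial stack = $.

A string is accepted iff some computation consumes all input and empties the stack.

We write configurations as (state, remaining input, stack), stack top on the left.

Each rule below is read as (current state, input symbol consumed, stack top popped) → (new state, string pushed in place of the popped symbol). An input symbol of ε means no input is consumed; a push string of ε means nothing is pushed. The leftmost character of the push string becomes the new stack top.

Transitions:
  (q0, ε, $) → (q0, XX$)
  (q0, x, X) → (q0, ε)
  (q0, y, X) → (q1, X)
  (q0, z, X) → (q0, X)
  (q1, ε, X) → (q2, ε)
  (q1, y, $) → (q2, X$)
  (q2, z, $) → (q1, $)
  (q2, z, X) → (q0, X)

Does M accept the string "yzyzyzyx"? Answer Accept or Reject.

(q0, yzyzyzyx, $) ⊢ (q0, yzyzyzyx, XX$) ⊢ (q1, zyzyzyx, XX$) ⊢ (q2, zyzyzyx, X$) ⊢ (q0, yzyzyx, X$) ⊢ (q1, zyzyx, X$) ⊢ (q2, zyzyx, $) ⊢ (q1, yzyx, $) ⊢ (q2, zyx, X$) ⊢ (q0, yx, X$) ⊢ (q1, x, X$) ⊢ (q2, x, $)
No transition applies at (q2, x, $); input not fully consumed.

Reject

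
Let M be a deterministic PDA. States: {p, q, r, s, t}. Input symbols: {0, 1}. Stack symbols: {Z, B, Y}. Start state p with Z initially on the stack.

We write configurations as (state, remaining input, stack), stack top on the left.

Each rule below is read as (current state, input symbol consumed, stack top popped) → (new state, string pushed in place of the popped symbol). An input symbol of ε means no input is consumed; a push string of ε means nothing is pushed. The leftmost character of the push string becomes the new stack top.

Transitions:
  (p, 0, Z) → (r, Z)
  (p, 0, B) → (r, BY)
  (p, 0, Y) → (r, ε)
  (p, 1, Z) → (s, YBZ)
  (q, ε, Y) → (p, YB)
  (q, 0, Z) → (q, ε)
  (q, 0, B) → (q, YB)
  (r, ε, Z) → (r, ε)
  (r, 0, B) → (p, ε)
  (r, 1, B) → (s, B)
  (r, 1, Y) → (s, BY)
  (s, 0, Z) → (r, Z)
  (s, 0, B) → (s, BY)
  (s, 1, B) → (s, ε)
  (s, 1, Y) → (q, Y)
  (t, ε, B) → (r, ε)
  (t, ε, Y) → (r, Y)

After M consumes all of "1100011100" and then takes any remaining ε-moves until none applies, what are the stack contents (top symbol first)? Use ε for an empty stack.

Z

(p, 1100011100, Z) ⊢ (s, 100011100, YBZ) ⊢ (q, 00011100, YBZ) ⊢ (p, 00011100, YBBZ) ⊢ (r, 0011100, BBZ) ⊢ (p, 011100, BZ) ⊢ (r, 11100, BYZ) ⊢ (s, 1100, BYZ) ⊢ (s, 100, YZ) ⊢ (q, 00, YZ) ⊢ (p, 00, YBZ) ⊢ (r, 0, BZ) ⊢ (p, ε, Z)
All input consumed in state p with stack Z.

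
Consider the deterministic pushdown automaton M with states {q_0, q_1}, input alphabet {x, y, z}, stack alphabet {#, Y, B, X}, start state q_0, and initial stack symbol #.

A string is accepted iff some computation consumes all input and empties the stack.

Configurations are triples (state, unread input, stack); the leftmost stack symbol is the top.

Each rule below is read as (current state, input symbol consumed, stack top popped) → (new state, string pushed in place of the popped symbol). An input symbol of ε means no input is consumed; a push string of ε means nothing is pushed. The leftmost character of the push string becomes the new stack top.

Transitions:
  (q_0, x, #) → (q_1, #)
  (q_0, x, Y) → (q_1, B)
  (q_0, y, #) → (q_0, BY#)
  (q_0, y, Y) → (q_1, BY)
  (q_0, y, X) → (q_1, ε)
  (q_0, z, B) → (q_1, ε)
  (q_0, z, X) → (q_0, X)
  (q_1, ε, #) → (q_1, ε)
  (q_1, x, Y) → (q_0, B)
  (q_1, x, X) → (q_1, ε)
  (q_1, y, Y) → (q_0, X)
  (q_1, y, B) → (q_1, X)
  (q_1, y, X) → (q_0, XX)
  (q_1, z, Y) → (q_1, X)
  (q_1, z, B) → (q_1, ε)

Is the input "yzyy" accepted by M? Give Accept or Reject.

Accept

(q_0, yzyy, #) ⊢ (q_0, zyy, BY#) ⊢ (q_1, yy, Y#) ⊢ (q_0, y, X#) ⊢ (q_1, ε, #) ⊢ (q_1, ε, ε)
All input consumed and the stack is empty.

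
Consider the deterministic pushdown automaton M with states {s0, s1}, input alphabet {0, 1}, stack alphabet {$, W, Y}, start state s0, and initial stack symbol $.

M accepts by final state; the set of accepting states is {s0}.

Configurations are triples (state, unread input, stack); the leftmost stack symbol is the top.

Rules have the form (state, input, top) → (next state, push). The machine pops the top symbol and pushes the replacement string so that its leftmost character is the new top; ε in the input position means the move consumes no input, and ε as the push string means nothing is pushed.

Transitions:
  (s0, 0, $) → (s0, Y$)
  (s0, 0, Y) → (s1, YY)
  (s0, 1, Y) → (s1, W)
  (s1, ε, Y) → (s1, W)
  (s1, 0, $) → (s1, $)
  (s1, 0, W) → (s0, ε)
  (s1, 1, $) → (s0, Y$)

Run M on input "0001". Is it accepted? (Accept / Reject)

Reject

(s0, 0001, $) ⊢ (s0, 001, Y$) ⊢ (s1, 01, YY$) ⊢ (s1, 01, WY$) ⊢ (s0, 1, Y$) ⊢ (s1, ε, W$)
All input consumed; state s1 ∉ F and no further ε-move applies.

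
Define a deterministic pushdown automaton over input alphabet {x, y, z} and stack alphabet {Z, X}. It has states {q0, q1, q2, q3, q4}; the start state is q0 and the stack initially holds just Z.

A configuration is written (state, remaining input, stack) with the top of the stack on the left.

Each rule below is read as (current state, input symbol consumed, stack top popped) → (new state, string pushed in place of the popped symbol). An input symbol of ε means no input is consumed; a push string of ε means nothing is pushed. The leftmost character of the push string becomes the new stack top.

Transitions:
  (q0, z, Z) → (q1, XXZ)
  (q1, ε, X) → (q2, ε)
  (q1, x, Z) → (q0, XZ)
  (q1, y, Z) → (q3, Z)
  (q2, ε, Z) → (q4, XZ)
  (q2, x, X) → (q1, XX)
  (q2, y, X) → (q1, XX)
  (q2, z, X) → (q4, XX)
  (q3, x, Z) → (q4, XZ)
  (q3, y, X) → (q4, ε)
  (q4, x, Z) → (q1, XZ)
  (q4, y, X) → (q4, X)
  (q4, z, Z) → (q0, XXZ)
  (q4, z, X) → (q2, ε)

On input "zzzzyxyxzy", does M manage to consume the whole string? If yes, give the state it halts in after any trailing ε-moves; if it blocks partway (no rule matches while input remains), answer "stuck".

stuck

(q0, zzzzyxyxzy, Z)
  read z, top Z: go to q1, push XXZ → (q1, zzzyxyxzy, XXZ)
  ε-move, top X: go to q2, push ε → (q2, zzzyxyxzy, XZ)
  read z, top X: go to q4, push XX → (q4, zzyxyxzy, XXZ)
  read z, top X: go to q2, push ε → (q2, zyxyxzy, XZ)
  read z, top X: go to q4, push XX → (q4, yxyxzy, XXZ)
  read y, top X: go to q4, push X → (q4, xyxzy, XXZ)
No transition for (q4, x, top X); M blocks with input xyxzy remaining.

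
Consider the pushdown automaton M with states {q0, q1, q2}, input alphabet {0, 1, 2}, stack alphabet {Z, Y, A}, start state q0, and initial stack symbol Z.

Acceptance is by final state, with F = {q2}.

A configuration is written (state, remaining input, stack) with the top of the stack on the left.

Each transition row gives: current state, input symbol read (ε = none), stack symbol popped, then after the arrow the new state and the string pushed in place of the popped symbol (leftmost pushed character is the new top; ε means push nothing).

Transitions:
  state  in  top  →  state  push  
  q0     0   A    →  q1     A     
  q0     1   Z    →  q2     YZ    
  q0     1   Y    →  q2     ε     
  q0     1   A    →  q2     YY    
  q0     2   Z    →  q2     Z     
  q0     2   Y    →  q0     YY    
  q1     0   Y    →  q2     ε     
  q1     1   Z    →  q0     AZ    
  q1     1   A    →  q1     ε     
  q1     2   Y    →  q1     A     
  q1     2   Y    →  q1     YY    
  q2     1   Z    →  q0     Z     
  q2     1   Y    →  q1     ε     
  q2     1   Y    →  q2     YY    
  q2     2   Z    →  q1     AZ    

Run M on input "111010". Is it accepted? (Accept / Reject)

No computation consumes all input and reaches a final state.

Reject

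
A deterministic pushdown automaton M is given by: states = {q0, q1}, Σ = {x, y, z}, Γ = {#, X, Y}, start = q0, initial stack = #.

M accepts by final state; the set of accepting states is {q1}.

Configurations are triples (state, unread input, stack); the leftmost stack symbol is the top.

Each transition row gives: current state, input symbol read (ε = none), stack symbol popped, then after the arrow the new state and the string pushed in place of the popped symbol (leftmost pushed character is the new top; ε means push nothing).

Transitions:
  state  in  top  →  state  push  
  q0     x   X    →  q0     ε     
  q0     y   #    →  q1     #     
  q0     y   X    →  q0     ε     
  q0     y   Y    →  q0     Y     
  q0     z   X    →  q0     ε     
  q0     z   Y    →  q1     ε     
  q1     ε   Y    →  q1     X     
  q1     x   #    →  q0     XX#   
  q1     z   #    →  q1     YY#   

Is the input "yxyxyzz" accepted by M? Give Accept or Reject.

(q0, yxyxyzz, #)
  read y, top #: go to q1, push # → (q1, xyxyzz, #)
  read x, top #: go to q0, push XX# → (q0, yxyzz, XX#)
  read y, top X: go to q0, push ε → (q0, xyzz, X#)
  read x, top X: go to q0, push ε → (q0, yzz, #)
  read y, top #: go to q1, push # → (q1, zz, #)
  read z, top #: go to q1, push YY# → (q1, z, YY#)
  ε-move, top Y: go to q1, push X → (q1, z, XY#)
No transition applies at (q1, z, XY#); input not fully consumed.

Reject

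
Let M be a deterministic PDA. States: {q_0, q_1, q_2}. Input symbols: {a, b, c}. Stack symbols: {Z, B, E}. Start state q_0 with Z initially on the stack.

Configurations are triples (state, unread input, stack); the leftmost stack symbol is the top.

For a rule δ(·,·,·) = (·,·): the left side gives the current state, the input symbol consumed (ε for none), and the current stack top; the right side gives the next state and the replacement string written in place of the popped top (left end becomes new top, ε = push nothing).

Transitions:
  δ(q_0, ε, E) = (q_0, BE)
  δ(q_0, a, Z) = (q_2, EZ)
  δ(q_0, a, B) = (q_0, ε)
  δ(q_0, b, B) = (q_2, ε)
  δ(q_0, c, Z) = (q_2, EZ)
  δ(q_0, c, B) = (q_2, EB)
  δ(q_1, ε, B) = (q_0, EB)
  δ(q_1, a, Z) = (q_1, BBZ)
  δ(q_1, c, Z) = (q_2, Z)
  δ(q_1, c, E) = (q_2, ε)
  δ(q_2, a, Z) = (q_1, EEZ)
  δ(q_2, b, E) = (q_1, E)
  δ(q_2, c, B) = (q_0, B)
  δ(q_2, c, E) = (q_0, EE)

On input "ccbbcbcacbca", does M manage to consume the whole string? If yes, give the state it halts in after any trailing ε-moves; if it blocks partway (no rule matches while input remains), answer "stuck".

q_1

(q_0, ccbbcbcacbca, Z)
  read c, top Z: go to q_2, push EZ → (q_2, cbbcbcacbca, EZ)
  read c, top E: go to q_0, push EE → (q_0, bbcbcacbca, EEZ)
  ε-move, top E: go to q_0, push BE → (q_0, bbcbcacbca, BEEZ)
  read b, top B: go to q_2, push ε → (q_2, bcbcacbca, EEZ)
  read b, top E: go to q_1, push E → (q_1, cbcacbca, EEZ)
  read c, top E: go to q_2, push ε → (q_2, bcacbca, EZ)
  read b, top E: go to q_1, push E → (q_1, cacbca, EZ)
  read c, top E: go to q_2, push ε → (q_2, acbca, Z)
  read a, top Z: go to q_1, push EEZ → (q_1, cbca, EEZ)
  read c, top E: go to q_2, push ε → (q_2, bca, EZ)
  read b, top E: go to q_1, push E → (q_1, ca, EZ)
  read c, top E: go to q_2, push ε → (q_2, a, Z)
  read a, top Z: go to q_1, push EEZ → (q_1, ε, EEZ)
All input consumed; M is in state q_1.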